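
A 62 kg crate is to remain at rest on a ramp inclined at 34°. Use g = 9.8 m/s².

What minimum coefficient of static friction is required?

At the slip threshold m g sin θ = μ_s m g cos θ, so μ_s,min = tan θ.
μ_s,min = tan 34° = 0.675.

μ_s,min ≈ 0.675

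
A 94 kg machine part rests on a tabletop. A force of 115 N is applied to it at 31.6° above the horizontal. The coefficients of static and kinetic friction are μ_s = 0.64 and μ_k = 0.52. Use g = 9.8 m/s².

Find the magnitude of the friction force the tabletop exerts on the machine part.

f ≈ 97.9 N

Vertical equilibrium gives N = m g − P sin α = 860.9 N.
The horizontal driving force is P cos α = 97.95 N, so equilibrium needs friction f = 97.95 N.
μ_s N = 0.64 × 860.9 = 551 N.
Since 97.95 N does not exceed the limit, the machine part stays at rest and f = 97.9 N.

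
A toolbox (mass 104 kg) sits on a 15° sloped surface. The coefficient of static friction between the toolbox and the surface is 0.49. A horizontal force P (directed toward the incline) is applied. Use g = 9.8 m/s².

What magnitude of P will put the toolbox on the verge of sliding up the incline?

At impending motion up the slope, friction acts down-slope at its limit: f = μ_s N.
Perpendicular to the incline: N = m g cos θ + P sin θ.
Along the incline: P cos θ = m g sin θ + μ_s N = m g sin θ + μ_s (m g cos θ + P sin θ).
Solving, P (cos θ − μ_s sin θ) = m g (sin θ + μ_s cos θ), so P = 104×9.8×(sin 15° + 0.49 cos 15°)/(cos 15° − 0.49 sin 15°) = 1020×0.7321/0.8391 = 889 N.

P ≈ 889 N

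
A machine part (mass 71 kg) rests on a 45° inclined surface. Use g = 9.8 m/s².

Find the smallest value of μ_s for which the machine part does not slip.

At the slip threshold m g sin θ = μ_s m g cos θ, so μ_s,min = tan θ.
μ_s,min = tan 45° = 1.

μ_s,min ≈ 1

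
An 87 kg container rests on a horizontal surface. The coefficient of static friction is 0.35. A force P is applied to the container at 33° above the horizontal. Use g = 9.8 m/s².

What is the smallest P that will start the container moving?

P ≈ 290 N

N = m g − P sin α (the pull lifts the container).
At impending slip, P cos α = μ_s N = μ_s (m g − P sin α).
Solving: P (cos α + μ_s sin α) = μ_s m g → P = 0.35×853/(cos 33° + 0.35 sin 33°) = 298/1.029 = 290 N.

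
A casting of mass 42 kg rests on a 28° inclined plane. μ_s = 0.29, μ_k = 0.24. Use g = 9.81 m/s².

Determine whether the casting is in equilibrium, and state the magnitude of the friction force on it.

N = m g cos θ = 364 N.
Down-slope weight component: m g sin θ = 193 N.
μ_s N = 105 N.
193 > 105 N, so it slides; kinetic friction f = μ_k N = 0.24×364 = 87.3 N.

f ≈ 87.3 N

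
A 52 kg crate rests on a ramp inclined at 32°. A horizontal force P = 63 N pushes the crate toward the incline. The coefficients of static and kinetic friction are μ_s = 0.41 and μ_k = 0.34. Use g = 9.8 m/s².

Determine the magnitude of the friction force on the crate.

f ≈ 158 N (up the incline)

The horizontal push has a component P sin θ into the surface, so N = m g cos θ + P sin θ = 432.2 + 33.38 = 465.6 N.
Parallel to the incline: P cos θ − m g sin θ = 53.43 − 270 = -216.6 N; the friction needed to balance this is 216.6 N acting up the slope.
Maximum static friction: μ_s N = 0.41 × 465.6 = 190.9 N.
|f_req| = 216.6 > 190.9 N → the crate slides down the incline; f = μ_k N = 0.34 × 465.6 = 158 N.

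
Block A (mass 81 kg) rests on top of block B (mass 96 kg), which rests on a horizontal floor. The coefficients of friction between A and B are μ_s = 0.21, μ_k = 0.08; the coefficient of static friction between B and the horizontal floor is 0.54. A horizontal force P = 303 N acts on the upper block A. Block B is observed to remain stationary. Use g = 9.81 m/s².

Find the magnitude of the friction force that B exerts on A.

f ≈ 63.6 N

The normal force B exerts on A is simply A's weight, N₁ = 794.6 N.
Maximum static friction on A from B: μ_s N₁ = 0.21×794.6 = 166.9 N.
Since P = 303 N > 166.9 N, A slides on B; the A–B friction is kinetic: f₁ = μ_k N₁ = 0.08×794.6 = 63.6 N.
By Newton's third law B feels 63.6 N forward from A. With B stationary, the floor's static friction on B balances it: f₂ = 63.6 N (well within μ_s(m_A+m_B)g = 937.6 N).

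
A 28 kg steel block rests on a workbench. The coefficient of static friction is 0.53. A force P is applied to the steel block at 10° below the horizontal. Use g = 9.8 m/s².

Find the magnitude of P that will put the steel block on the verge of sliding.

N = m g + P sin α (the push presses the steel block into the workbench).
At impending slip, P cos α = μ_s N = μ_s (m g + P sin α).
Solving: P (cos α − μ_s sin α) = μ_s m g → P = 0.53×274/(cos 10° − 0.53 sin 10°) = 145/0.8928 = 163 N.

P ≈ 163 N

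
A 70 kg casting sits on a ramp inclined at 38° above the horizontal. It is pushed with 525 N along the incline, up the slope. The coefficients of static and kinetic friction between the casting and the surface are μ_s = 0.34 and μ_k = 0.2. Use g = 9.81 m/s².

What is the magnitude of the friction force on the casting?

f ≈ 102 N (down the incline)

Normal force: N = m g cos θ = 70 × 9.81 × cos 38° = 541.1 N.
The friction needed for equilibrium is m g sin θ − P = 422.8 − 525 = -102.2 N, measured positive up-slope.
The static-friction ceiling is μ_s N = 0.34 × 541.1 = 184 N.
Since |-102.2| ≤ 184 N, no slip — friction simply equals what equilibrium demands.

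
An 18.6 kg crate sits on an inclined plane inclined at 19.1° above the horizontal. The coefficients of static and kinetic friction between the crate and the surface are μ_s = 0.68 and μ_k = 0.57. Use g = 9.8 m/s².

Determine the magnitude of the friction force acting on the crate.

f ≈ 59.6 N (up the incline)

Normal force: N = m g cos θ = 18.6 × 9.8 × cos 19.1° = 172.2 N.
Along the slope the weight component is m g sin θ = 59.65 N; friction must supply exactly this, acting up-slope.
Static friction can supply at most μ_s N = 117.1 N.
Since |59.65| ≤ 117.1 N, the crate remains in static equilibrium and friction takes exactly the required value.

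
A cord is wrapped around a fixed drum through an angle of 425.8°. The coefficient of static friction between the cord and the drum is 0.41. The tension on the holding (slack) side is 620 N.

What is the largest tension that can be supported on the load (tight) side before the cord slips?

T_max ≈ 13100 N

At impending slip the capstan equation gives T₂/T₁ = e^{μβ} with β in radians.
β = 425.8° × π/180 = 7.432 rad.
e^{μβ} = e^{0.41×7.432} = 21.05.
T₂ = T₁ · e^{μβ} = 620 × 21.05 = 13100 N.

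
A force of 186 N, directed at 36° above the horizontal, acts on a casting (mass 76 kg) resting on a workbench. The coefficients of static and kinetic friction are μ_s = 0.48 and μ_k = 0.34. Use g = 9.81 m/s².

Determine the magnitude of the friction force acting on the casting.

f ≈ 150 N

Vertical equilibrium gives N = m g − P sin α = 636.2 N.
The horizontal driving force is P cos α = 150.5 N, so equilibrium needs friction f = 150.5 N.
The static-friction limit is μ_s N = 305.4 N.
Since 150.5 N does not exceed the limit, the casting stays at rest and f = 150 N.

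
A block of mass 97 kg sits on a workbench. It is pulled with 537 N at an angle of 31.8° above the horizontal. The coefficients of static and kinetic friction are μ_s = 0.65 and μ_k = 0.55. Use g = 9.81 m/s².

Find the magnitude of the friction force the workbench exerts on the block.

N = m g − P sin α = 951.6 − 537×sin 31.8° = 668.6 N.
The horizontal driving force is P cos α = 456.4 N, so equilibrium needs friction f = 456.4 N.
μ_s N = 0.65 × 668.6 = 434.6 N.
456.4 > 434.6 N → the block slides; f = μ_k N = 0.55×668.6 = 368 N.

f ≈ 368 N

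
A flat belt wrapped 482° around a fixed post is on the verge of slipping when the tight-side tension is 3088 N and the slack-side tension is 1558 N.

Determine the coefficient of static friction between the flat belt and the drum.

T₂/T₁ = e^{μβ} → μ = ln(T₂/T₁)/β.
β = 482° = 8.412 rad.
μ = ln(3088/1558)/8.412 = ln(1.982)/8.412 = 0.0813.

μ ≈ 0.0813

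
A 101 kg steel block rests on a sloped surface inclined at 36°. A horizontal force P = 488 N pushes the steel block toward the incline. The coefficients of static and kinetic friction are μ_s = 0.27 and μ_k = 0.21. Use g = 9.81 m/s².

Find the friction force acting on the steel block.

The horizontal push has a component P sin θ into the surface, so N = m g cos θ + P sin θ = 801.6 + 286.8 = 1088 N.
Along the incline, the net driving force (taking up-slope positive) is P cos θ − m g sin θ = 394.8 − 582.4 = -187.6 N, so equilibrium requires friction f = 187.6 N (up-slope).
Maximum static friction: μ_s N = 0.27 × 1088 = 293.9 N.
Since 187.6 N is within the 293.9 N limit, the steel block stays put and friction is exactly 188 N.

f ≈ 188 N (up the incline)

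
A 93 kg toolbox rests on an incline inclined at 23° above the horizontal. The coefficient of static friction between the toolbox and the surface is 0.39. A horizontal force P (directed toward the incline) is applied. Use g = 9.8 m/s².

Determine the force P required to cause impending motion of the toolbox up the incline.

P ≈ 890 N

At impending motion up the slope, friction acts down-slope at its limit: f = μ_s N.
Perpendicular to the incline: N = m g cos θ + P sin θ.
Along the incline: P cos θ = m g sin θ + μ_s N = m g sin θ + μ_s (m g cos θ + P sin θ).
Solving, P (cos θ − μ_s sin θ) = m g (sin θ + μ_s cos θ), so P = 93×9.8×(sin 23° + 0.39 cos 23°)/(cos 23° − 0.39 sin 23°) = 911×0.7497/0.7681 = 890 N.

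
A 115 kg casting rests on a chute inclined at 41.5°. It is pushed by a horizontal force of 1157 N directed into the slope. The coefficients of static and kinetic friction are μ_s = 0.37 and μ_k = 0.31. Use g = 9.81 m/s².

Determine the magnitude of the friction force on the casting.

Resolve perpendicular to the incline: N = m g cos θ + P sin θ = 115×9.81×cos 41.5° + 1157×sin 41.5° = 1612 N.
Along the incline, the net driving force (taking up-slope positive) is P cos θ − m g sin θ = 866.5 − 747.5 = 119 N, so equilibrium requires friction f = -119 N (down-slope).
The limit of static friction is μ_s N = 596.3 N.
|f_req| = 119 ≤ 596.3 N → the casting is in equilibrium; friction equals the required value.

f ≈ 119 N (down the incline)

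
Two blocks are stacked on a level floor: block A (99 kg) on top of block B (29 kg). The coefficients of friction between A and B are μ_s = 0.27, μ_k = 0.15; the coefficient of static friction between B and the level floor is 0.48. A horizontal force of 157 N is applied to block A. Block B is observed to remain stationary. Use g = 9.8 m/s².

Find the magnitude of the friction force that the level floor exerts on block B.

Between the blocks, N₁ = m_A g = 970.2 N.
Maximum static friction on A from B: μ_s N₁ = 0.27×970.2 = 262 N.
Since P = 157 N ≤ 262 N, A does not slip on B; friction on A equals P = 157 N.
By Newton's third law B feels 157 N forward from A. With B stationary, the floor's static friction on B balances it: f₂ = 157 N (well within μ_s(m_A+m_B)g = 602.1 N).

f ≈ 157 N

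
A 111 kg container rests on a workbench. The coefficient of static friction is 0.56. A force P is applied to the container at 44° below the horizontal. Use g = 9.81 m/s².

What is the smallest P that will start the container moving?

P ≈ 1850 N

N = m g + P sin α (the push presses the container into the workbench).
At impending slip, P cos α = μ_s N = μ_s (m g + P sin α).
Solving: P (cos α − μ_s sin α) = μ_s m g → P = 0.56×1090/(cos 44° − 0.56 sin 44°) = 610/0.3303 = 1850 N.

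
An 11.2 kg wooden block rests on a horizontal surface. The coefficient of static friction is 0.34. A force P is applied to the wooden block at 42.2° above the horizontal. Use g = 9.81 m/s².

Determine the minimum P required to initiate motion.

P ≈ 38.5 N

N = m g − P sin α (the pull lifts the wooden block).
At impending slip, P cos α = μ_s N = μ_s (m g − P sin α).
Solving: P (cos α + μ_s sin α) = μ_s m g → P = 0.34×110/(cos 42.2° + 0.34 sin 42.2°) = 37.4/0.9692 = 38.5 N.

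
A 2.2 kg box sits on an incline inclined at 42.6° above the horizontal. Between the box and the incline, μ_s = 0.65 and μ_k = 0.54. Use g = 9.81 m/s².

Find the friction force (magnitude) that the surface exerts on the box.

Perpendicular to the surface, N = m g cos θ = 2.2·9.81·cos 42.6° = 15.89 N.
Along the slope the weight component is m g sin θ = 14.61 N; friction must supply exactly this, acting up-slope.
The static-friction ceiling is μ_s N = 0.65 × 15.89 = 10.33 N.
|14.61| exceeds 10.33 N, so the box slips down-slope; friction is kinetic, f = μ_k N = 0.54×15.89 = 8.58 N.

f ≈ 8.58 N (up the incline)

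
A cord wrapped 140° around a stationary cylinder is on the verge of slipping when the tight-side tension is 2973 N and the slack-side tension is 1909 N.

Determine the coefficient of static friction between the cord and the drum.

μ ≈ 0.181

T₂/T₁ = e^{μβ} → μ = ln(T₂/T₁)/β.
β = 140° = 2.443 rad.
μ = ln(2973/1909)/2.443 = ln(1.557)/2.443 = 0.181.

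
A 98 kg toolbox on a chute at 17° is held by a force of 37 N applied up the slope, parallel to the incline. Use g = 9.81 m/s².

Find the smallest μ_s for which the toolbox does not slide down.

μ_s,min ≈ 0.265

N = m g cos θ = 919.4 N.
Friction must make up the shortfall along the incline: f = m g sin θ − P = 281.1 − 37 = 244.1 N.
At the threshold f = μ_s N, so μ_s,min = 244.1/919.4 = 0.265.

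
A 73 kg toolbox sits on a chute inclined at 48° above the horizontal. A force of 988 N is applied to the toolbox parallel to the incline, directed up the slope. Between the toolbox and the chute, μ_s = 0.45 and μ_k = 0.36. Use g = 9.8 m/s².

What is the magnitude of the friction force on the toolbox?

f ≈ 172 N (down the incline)

Perpendicular to the surface, N = m g cos θ = 73·9.8·cos 48° = 478.7 N.
For equilibrium along the incline the friction force must supply f = m g sin θ − P = 531.6 − 988 = -456.4 N (positive meaning up-slope).
The static-friction ceiling is μ_s N = 0.45 × 478.7 = 215.4 N.
Since |-456.4| > 215.4 N, static friction cannot hold it; the toolbox slides up the incline and kinetic friction applies: f = μ_k N = 0.36 × 478.7 = 172 N.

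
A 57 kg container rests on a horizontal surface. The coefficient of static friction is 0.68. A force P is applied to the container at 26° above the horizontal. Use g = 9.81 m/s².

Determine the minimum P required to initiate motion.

P ≈ 318 N

N = m g − P sin α (the pull lifts the container).
At impending slip, P cos α = μ_s N = μ_s (m g − P sin α).
Solving: P (cos α + μ_s sin α) = μ_s m g → P = 0.68×559/(cos 26° + 0.68 sin 26°) = 380/1.197 = 318 N.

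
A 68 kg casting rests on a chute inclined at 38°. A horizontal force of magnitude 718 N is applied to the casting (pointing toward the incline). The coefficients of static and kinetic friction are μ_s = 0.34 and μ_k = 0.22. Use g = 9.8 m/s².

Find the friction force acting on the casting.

Normal direction: N = m g cos θ + P sin θ = 967.2 N.
Parallel to the incline: P cos θ − m g sin θ = 565.8 − 410.3 = 155.5 N; the friction needed to balance this is 155.5 N acting down the slope.
The limit of static friction is μ_s N = 328.8 N.
|f_req| = 155.5 ≤ 328.8 N → the casting is in equilibrium; friction equals the required value.

f ≈ 156 N (down the incline)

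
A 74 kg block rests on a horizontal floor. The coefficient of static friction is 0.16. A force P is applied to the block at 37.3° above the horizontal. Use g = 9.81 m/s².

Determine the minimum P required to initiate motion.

N = m g − P sin α (the pull lifts the block).
At impending slip, P cos α = μ_s N = μ_s (m g − P sin α).
Solving: P (cos α + μ_s sin α) = μ_s m g → P = 0.16×726/(cos 37.3° + 0.16 sin 37.3°) = 116/0.8924 = 130 N.

P ≈ 130 N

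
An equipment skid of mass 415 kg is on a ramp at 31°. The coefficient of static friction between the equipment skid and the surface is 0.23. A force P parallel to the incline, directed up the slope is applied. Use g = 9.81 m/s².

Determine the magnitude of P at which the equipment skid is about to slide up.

P ≈ 2900 N

At impending motion up the slope, friction acts down-slope at its limit: f = μ_s N.
P is parallel to the surface, so N = m g cos θ = 3490 N.
Along the incline: P = m g sin θ + μ_s N = 2100 + 0.23×3490 = 2900 N.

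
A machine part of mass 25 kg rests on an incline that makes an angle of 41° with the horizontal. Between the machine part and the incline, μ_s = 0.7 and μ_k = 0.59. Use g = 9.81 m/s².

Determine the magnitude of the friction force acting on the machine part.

Normal force: N = m g cos θ = 25 × 9.81 × cos 41° = 185.1 N.
For equilibrium along the incline, friction must balance the weight component: f = m g sin θ = 160.9 N up the slope.
Static friction can supply at most μ_s N = 129.6 N.
Since |160.9| > 129.6 N, static friction cannot hold it; the machine part slides down the incline and kinetic friction applies: f = μ_k N = 0.59 × 185.1 = 109 N.

f ≈ 109 N (up the incline)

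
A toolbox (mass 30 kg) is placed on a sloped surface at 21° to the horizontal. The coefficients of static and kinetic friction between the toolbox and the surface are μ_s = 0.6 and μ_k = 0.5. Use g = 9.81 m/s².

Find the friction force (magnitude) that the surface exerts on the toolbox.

Normal force: N = m g cos θ = 30 × 9.81 × cos 21° = 274.8 N.
Along the slope the weight component is m g sin θ = 105.5 N; friction must supply exactly this, acting up-slope.
Maximum static friction available: μ_s N = 0.6 × 274.8 = 164.9 N.
Since |105.5| ≤ 164.9 N, the toolbox remains in static equilibrium and friction takes exactly the required value.

f ≈ 105 N (up the incline)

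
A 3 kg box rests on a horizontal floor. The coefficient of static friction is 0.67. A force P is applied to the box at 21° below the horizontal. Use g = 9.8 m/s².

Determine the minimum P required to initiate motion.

N = m g + P sin α (the push presses the box into the horizontal floor).
At impending slip, P cos α = μ_s N = μ_s (m g + P sin α).
Solving: P (cos α − μ_s sin α) = μ_s m g → P = 0.67×29.4/(cos 21° − 0.67 sin 21°) = 19.7/0.6935 = 28.4 N.

P ≈ 28.4 N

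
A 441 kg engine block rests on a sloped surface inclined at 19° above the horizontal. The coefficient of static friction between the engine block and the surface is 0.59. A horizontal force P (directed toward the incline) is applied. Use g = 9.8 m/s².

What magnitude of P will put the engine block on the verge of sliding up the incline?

P ≈ 5070 N

At impending motion up the slope, friction acts down-slope at its limit: f = μ_s N.
Perpendicular to the incline: N = m g cos θ + P sin θ.
Along the incline: P cos θ = m g sin θ + μ_s N = m g sin θ + μ_s (m g cos θ + P sin θ).
Solving, P (cos θ − μ_s sin θ) = m g (sin θ + μ_s cos θ), so P = 441×9.8×(sin 19° + 0.59 cos 19°)/(cos 19° − 0.59 sin 19°) = 4320×0.8834/0.7534 = 5070 N.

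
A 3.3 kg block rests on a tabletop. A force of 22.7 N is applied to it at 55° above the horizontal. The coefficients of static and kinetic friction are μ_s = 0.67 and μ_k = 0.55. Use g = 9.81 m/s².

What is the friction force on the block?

The vertical component of P reduces the normal force: N = m g − P sin α = 32.37 − 18.59 = 13.78 N.
Horizontally, friction must balance P cos α = 13.02 N.
The static-friction limit is μ_s N = 9.231 N.
13.02 > 9.231 N → the block slides; f = μ_k N = 0.55×13.78 = 7.58 N.

f ≈ 7.58 N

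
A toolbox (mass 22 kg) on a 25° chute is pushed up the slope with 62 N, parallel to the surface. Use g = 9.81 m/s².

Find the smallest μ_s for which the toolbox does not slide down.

N = m g cos θ = 195.6 N.
Friction must make up the shortfall along the incline: f = m g sin θ − P = 91.21 − 62 = 29.21 N.
At the threshold f = μ_s N, so μ_s,min = 29.21/195.6 = 0.149.

μ_s,min ≈ 0.149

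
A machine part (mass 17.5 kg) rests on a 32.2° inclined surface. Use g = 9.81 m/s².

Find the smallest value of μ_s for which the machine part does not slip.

At the slip threshold m g sin θ = μ_s m g cos θ, so μ_s,min = tan θ.
μ_s,min = tan 32.2° = 0.63.

μ_s,min ≈ 0.63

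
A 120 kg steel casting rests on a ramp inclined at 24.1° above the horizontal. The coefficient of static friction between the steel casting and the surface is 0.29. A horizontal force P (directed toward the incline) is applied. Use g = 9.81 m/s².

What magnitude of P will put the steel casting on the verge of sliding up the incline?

At impending motion up the slope, friction acts down-slope at its limit: f = μ_s N.
Perpendicular to the incline: N = m g cos θ + P sin θ.
Along the incline: P cos θ = m g sin θ + μ_s N = m g sin θ + μ_s (m g cos θ + P sin θ).
Solving, P (cos θ − μ_s sin θ) = m g (sin θ + μ_s cos θ), so P = 120×9.81×(sin 24.1° + 0.29 cos 24.1°)/(cos 24.1° − 0.29 sin 24.1°) = 1180×0.6731/0.7944 = 997 N.

P ≈ 997 N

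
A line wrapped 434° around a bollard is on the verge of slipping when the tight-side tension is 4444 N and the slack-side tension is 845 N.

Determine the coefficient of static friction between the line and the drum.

T₂/T₁ = e^{μβ} → μ = ln(T₂/T₁)/β.
β = 434° = 7.575 rad.
μ = ln(4444/845)/7.575 = ln(5.259)/7.575 = 0.219.

μ ≈ 0.219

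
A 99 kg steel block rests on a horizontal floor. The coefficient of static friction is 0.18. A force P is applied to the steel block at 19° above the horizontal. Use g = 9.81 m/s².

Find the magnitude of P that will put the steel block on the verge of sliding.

N = m g − P sin α (the pull lifts the steel block).
At impending slip, P cos α = μ_s N = μ_s (m g − P sin α).
Solving: P (cos α + μ_s sin α) = μ_s m g → P = 0.18×971/(cos 19° + 0.18 sin 19°) = 175/1.004 = 174 N.

P ≈ 174 N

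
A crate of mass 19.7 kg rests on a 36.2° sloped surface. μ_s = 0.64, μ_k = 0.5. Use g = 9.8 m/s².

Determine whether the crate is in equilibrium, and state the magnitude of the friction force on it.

f ≈ 77.9 N

N = m g cos θ = 156 N.
Down-slope weight component: m g sin θ = 114 N.
μ_s N = 99.7 N.
114 > 99.7 N, so it slides; kinetic friction f = μ_k N = 0.5×156 = 77.9 N.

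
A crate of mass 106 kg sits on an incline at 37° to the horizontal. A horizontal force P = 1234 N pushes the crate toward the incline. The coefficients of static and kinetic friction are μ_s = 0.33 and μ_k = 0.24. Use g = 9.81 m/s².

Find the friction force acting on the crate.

The horizontal push has a component P sin θ into the surface, so N = m g cos θ + P sin θ = 830.5 + 742.6 = 1573 N.
Along the incline, the net driving force (taking up-slope positive) is P cos θ − m g sin θ = 985.5 − 625.8 = 359.7 N, so equilibrium requires friction f = -359.7 N (down-slope).
The limit of static friction is μ_s N = 519.1 N.
Since 359.7 N is within the 519.1 N limit, the crate stays put and friction is exactly 360 N.

f ≈ 360 N (down the incline)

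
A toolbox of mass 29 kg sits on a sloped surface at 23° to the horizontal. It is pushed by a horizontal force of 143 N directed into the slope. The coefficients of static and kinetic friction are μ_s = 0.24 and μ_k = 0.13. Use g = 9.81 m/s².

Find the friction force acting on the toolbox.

Normal direction: N = m g cos θ + P sin θ = 317.7 N.
Along the incline, the net driving force (taking up-slope positive) is P cos θ − m g sin θ = 131.6 − 111.2 = 20.47 N, so equilibrium requires friction f = -20.47 N (down-slope).
The limit of static friction is μ_s N = 76.26 N.
Since 20.47 N is within the 76.26 N limit, the toolbox stays put and friction is exactly 20.5 N.

f ≈ 20.5 N (down the incline)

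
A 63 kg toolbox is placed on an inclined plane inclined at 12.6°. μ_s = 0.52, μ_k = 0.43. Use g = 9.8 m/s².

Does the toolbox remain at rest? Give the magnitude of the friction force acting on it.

f ≈ 135 N

N = m g cos θ = 603 N.
Down-slope weight component: m g sin θ = 135 N.
μ_s N = 313 N.
135 ≤ 313 N, so it stays put; friction = 135 N.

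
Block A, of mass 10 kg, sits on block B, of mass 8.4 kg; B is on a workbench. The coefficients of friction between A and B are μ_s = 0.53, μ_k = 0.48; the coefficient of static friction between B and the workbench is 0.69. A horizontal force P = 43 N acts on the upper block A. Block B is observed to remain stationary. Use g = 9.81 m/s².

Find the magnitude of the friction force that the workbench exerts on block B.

Between the blocks, N₁ = m_A g = 98.1 N.
Maximum static friction on A from B: μ_s N₁ = 0.53×98.1 = 51.99 N.
Since P = 43 N ≤ 51.99 N, A does not slip on B; friction on A equals P = 43 N.
By Newton's third law B feels 43 N forward from A. With B stationary, the floor's static friction on B balances it: f₂ = 43 N (well within μ_s(m_A+m_B)g = 124.5 N).

f ≈ 43 N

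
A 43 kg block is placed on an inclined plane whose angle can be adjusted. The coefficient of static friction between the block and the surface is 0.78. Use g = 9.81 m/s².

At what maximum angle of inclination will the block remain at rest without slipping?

θ_max ≈ 38°

At the slip threshold, m g sin θ = μ_s · m g cos θ, so tan θ = μ_s.
θ_max = arctan(0.78) = 38°.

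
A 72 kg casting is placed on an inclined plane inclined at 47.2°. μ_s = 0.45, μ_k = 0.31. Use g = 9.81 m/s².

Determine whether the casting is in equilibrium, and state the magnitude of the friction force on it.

f ≈ 149 N

N = m g cos θ = 480 N.
Down-slope weight component: m g sin θ = 518 N.
μ_s N = 216 N.
518 > 216 N, so it slides; kinetic friction f = μ_k N = 0.31×480 = 149 N.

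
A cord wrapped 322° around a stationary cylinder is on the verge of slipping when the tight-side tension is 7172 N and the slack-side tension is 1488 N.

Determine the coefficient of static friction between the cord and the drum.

T₂/T₁ = e^{μβ} → μ = ln(T₂/T₁)/β.
β = 322° = 5.62 rad.
μ = ln(7172/1488)/5.62 = ln(4.82)/5.62 = 0.28.

μ ≈ 0.28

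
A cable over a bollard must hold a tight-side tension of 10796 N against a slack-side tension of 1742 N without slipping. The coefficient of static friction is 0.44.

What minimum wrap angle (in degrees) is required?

β_min ≈ 238°

T₂/T₁ = e^{μβ} → β = ln(T₂/T₁)/μ.
β = ln(10796/1742)/0.44 = 1.824/0.44 = 4.146 rad.
In degrees: β = 4.146 × 180/π = 238°.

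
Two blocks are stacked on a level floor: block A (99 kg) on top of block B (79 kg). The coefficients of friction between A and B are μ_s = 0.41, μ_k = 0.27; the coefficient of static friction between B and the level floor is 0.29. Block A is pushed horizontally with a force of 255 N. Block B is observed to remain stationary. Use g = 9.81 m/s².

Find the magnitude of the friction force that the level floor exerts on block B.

The normal force B exerts on A is simply A's weight, N₁ = 971.2 N.
Maximum static friction on A from B: μ_s N₁ = 0.41×971.2 = 398.2 N.
P = 255 N is within that limit, so A and B move together (both at rest); the A–B friction is simply f₁ = P = 255 N.
By Newton's third law B feels 255 N forward from A. With B stationary, the floor's static friction on B balances it: f₂ = 255 N (well within μ_s(m_A+m_B)g = 506.4 N).

f ≈ 255 N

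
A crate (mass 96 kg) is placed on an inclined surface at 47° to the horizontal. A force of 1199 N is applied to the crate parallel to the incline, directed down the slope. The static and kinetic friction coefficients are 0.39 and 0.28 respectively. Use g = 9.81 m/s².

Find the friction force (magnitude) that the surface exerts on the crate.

The normal reaction is N = m g cos θ = 642.3 N.
For equilibrium along the incline the friction force must supply f = m g sin θ + P = 688.8 + 1199 = 1888 N (positive meaning up-slope).
The static-friction ceiling is μ_s N = 0.39 × 642.3 = 250.5 N.
Since |1888| > 250.5 N, static friction cannot hold it; the crate slides down the incline and kinetic friction applies: f = μ_k N = 0.28 × 642.3 = 180 N.

f ≈ 180 N (up the incline)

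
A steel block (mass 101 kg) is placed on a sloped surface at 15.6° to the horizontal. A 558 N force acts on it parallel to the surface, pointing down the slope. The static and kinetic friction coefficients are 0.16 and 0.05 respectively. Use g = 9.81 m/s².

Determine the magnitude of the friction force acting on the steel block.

The normal reaction is N = m g cos θ = 954.3 N.
The friction needed for equilibrium is m g sin θ + P = 266.4 + 558 = 824.4 N, measured positive up-slope.
The static-friction ceiling is μ_s N = 0.16 × 954.3 = 152.7 N.
|824.4| exceeds 152.7 N, so the steel block slips down-slope; friction is kinetic, f = μ_k N = 0.05×954.3 = 47.7 N.

f ≈ 47.7 N (up the incline)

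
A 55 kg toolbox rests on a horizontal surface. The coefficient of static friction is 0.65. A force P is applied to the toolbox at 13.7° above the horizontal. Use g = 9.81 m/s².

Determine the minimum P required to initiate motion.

N = m g − P sin α (the pull lifts the toolbox).
At impending slip, P cos α = μ_s N = μ_s (m g − P sin α).
Solving: P (cos α + μ_s sin α) = μ_s m g → P = 0.65×540/(cos 13.7° + 0.65 sin 13.7°) = 351/1.125 = 312 N.

P ≈ 312 N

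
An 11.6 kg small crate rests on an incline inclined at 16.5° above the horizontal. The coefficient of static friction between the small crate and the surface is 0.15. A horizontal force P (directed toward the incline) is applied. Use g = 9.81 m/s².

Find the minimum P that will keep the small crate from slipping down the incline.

P_min ≈ 15.9 N

The small crate tends to slide down (tan θ > μ_s), so at the point of impending slip friction acts up-slope at its limit: f = μ_s N.
Perpendicular to the incline: N = m g cos θ + P sin θ.
Along the incline: P cos θ + μ_s N = m g sin θ, i.e. P cos θ + μ_s (m g cos θ + P sin θ) = m g sin θ.
Solving, P (cos θ + μ_s sin θ) = m g (sin θ − μ_s cos θ), so P = 114×0.1402/1.001 = 15.9 N.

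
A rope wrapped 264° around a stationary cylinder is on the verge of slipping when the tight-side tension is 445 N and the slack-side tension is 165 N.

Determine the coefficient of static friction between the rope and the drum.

T₂/T₁ = e^{μβ} → μ = ln(T₂/T₁)/β.
β = 264° = 4.608 rad.
μ = ln(445/165)/4.608 = ln(2.697)/4.608 = 0.215.

μ ≈ 0.215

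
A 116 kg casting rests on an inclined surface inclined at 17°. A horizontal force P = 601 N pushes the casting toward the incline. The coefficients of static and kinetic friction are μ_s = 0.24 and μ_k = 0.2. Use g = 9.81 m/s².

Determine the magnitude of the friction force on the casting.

The horizontal push has a component P sin θ into the surface, so N = m g cos θ + P sin θ = 1088 + 175.7 = 1264 N.
Along the incline, the net driving force (taking up-slope positive) is P cos θ − m g sin θ = 574.7 − 332.7 = 242 N, so equilibrium requires friction f = -242 N (down-slope).
Maximum static friction: μ_s N = 0.24 × 1264 = 303.3 N.
Since 242 N is within the 303.3 N limit, the casting stays put and friction is exactly 242 N.

f ≈ 242 N (down the incline)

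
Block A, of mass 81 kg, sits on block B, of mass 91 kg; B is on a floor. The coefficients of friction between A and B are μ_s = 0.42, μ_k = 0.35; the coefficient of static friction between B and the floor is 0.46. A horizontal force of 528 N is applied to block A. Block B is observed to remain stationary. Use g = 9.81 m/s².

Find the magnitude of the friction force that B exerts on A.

Normal force at the A–B interface: N₁ = m_A g = 794.6 N.
Maximum static friction on A from B: μ_s N₁ = 0.42×794.6 = 333.7 N.
Since P = 528 N > 333.7 N, A slides on B; the A–B friction is kinetic: f₁ = μ_k N₁ = 0.35×794.6 = 278 N.
By Newton's third law B feels 278 N forward from A. With B stationary, the floor's static friction on B balances it: f₂ = 278 N (well within μ_s(m_A+m_B)g = 776.2 N).

f ≈ 278 N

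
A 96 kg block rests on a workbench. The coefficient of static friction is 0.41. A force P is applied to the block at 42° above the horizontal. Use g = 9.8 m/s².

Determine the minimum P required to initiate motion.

N = m g − P sin α (the pull lifts the block).
At impending slip, P cos α = μ_s N = μ_s (m g − P sin α).
Solving: P (cos α + μ_s sin α) = μ_s m g → P = 0.41×941/(cos 42° + 0.41 sin 42°) = 386/1.017 = 379 N.

P ≈ 379 N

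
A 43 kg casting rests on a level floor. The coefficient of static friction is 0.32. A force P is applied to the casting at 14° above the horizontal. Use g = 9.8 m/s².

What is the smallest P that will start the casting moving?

P ≈ 129 N

N = m g − P sin α (the pull lifts the casting).
At impending slip, P cos α = μ_s N = μ_s (m g − P sin α).
Solving: P (cos α + μ_s sin α) = μ_s m g → P = 0.32×421/(cos 14° + 0.32 sin 14°) = 135/1.048 = 129 N.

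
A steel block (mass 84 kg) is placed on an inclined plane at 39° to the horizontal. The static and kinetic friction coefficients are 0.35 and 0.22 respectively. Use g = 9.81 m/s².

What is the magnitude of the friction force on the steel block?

f ≈ 141 N (up the incline)

Normal force: N = m g cos θ = 84 × 9.81 × cos 39° = 640.4 N.
Along the slope the weight component is m g sin θ = 518.6 N; friction must supply exactly this, acting up-slope.
The static-friction ceiling is μ_s N = 0.35 × 640.4 = 224.1 N.
Since |518.6| > 224.1 N, static friction cannot hold it; the steel block slides down the incline and kinetic friction applies: f = μ_k N = 0.22 × 640.4 = 141 N.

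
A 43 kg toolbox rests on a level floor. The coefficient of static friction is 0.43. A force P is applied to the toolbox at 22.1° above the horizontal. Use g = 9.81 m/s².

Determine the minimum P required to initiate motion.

N = m g − P sin α (the pull lifts the toolbox).
At impending slip, P cos α = μ_s N = μ_s (m g − P sin α).
Solving: P (cos α + μ_s sin α) = μ_s m g → P = 0.43×422/(cos 22.1° + 0.43 sin 22.1°) = 181/1.088 = 167 N.

P ≈ 167 N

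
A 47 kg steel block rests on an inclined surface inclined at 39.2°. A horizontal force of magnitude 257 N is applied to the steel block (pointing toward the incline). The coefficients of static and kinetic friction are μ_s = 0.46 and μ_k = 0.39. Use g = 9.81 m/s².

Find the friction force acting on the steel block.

Resolve perpendicular to the incline: N = m g cos θ + P sin θ = 47×9.81×cos 39.2° + 257×sin 39.2° = 519.7 N.
Along the incline, the net driving force (taking up-slope positive) is P cos θ − m g sin θ = 199.2 − 291.4 = -92.25 N, so equilibrium requires friction f = 92.25 N (up-slope).
Maximum static friction: μ_s N = 0.46 × 519.7 = 239.1 N.
|f_req| = 92.25 ≤ 239.1 N → the steel block is in equilibrium; friction equals the required value.

f ≈ 92.2 N (up the incline)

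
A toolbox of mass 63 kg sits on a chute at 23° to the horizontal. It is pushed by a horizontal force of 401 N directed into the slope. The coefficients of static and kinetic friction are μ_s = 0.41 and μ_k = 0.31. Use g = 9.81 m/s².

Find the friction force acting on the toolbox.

f ≈ 128 N (down the incline)

Normal direction: N = m g cos θ + P sin θ = 725.6 N.
Along the incline, the net driving force (taking up-slope positive) is P cos θ − m g sin θ = 369.1 − 241.5 = 127.6 N, so equilibrium requires friction f = -127.6 N (down-slope).
Maximum static friction: μ_s N = 0.41 × 725.6 = 297.5 N.
Since 127.6 N is within the 297.5 N limit, the toolbox stays put and friction is exactly 128 N.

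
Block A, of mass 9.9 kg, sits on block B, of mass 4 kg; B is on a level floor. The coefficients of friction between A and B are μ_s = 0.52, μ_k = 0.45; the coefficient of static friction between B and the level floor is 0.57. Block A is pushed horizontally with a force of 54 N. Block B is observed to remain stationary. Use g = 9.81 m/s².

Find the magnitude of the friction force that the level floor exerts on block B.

Between the blocks, N₁ = m_A g = 97.12 N.
Maximum static friction on A from B: μ_s N₁ = 0.52×97.12 = 50.5 N.
Since P = 54 N > 50.5 N, A slides on B; the A–B friction is kinetic: f₁ = μ_k N₁ = 0.45×97.12 = 43.7 N.
By Newton's third law B feels 43.7 N forward from A. With B stationary, the floor's static friction on B balances it: f₂ = 43.7 N (well within μ_s(m_A+m_B)g = 77.72 N).

f ≈ 43.7 N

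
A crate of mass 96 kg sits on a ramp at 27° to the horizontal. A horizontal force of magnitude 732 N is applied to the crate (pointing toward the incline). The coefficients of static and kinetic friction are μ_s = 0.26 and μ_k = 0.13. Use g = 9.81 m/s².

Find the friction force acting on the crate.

Normal direction: N = m g cos θ + P sin θ = 1171 N.
Along the incline, the net driving force (taking up-slope positive) is P cos θ − m g sin θ = 652.2 − 427.6 = 224.7 N, so equilibrium requires friction f = -224.7 N (down-slope).
The limit of static friction is μ_s N = 304.6 N.
Since 224.7 N is within the 304.6 N limit, the crate stays put and friction is exactly 225 N.

f ≈ 225 N (down the incline)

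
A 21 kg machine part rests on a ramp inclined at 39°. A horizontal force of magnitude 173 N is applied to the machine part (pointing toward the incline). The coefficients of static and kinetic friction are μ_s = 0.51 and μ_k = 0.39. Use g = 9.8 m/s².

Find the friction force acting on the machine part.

f ≈ 4.93 N (down the incline)

Normal direction: N = m g cos θ + P sin θ = 268.8 N.
Parallel to the incline: P cos θ − m g sin θ = 134.4 − 129.5 = 4.932 N; the friction needed to balance this is 4.932 N acting down the slope.
The limit of static friction is μ_s N = 137.1 N.
|f_req| = 4.932 ≤ 137.1 N → the machine part is in equilibrium; friction equals the required value.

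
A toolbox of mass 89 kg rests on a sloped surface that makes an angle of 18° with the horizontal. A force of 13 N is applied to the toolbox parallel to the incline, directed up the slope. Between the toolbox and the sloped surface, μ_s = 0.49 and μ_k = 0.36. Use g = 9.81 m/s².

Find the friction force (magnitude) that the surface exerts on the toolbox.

f ≈ 257 N (up the incline)

The normal reaction is N = m g cos θ = 830.4 N.
The friction needed for equilibrium is m g sin θ − P = 269.8 − 13 = 256.8 N, measured positive up-slope.
Static friction can supply at most μ_s N = 406.9 N.
Since |256.8| ≤ 406.9 N, static friction is sufficient; f equals the required value, not μ_s N.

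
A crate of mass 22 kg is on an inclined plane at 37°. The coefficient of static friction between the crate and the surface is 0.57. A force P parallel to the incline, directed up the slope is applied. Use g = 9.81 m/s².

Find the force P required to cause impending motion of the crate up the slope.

At impending motion up the slope, friction acts down-slope at its limit: f = μ_s N.
P is parallel to the surface, so N = m g cos θ = 172 N.
Along the incline: P = m g sin θ + μ_s N = 130 + 0.57×172 = 228 N.

P ≈ 228 N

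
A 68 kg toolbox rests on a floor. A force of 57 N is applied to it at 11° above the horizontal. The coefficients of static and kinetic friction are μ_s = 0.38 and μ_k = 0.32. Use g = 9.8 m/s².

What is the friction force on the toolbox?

f ≈ 56 N

Vertical equilibrium gives N = m g − P sin α = 655.5 N.
For equilibrium, f = P cos α = 57×cos 11° = 55.95 N.
μ_s N = 0.38 × 655.5 = 249.1 N.
55.95 ≤ 249.1 N → static; friction equals the required 56 N.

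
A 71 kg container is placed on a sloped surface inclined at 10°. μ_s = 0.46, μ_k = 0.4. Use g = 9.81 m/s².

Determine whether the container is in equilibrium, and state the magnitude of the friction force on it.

f ≈ 121 N

N = m g cos θ = 686 N.
Down-slope weight component: m g sin θ = 121 N.
μ_s N = 316 N.
121 ≤ 316 N, so it stays put; friction = 121 N.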